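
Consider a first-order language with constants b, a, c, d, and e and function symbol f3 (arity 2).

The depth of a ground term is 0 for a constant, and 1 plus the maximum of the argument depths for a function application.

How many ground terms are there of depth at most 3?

Let N_k count ground terms of depth at most k. Each non-constant term of depth ≤ k is some function symbol applied to depth-≤(k−1) arguments, giving N_k = 5 + N_{k-1}^2.
N_0 = 5
N_1 = 5 + 5^2 = 30
N_2 = 5 + 30^2 = 905
N_3 = 5 + 905^2 = 819030

819030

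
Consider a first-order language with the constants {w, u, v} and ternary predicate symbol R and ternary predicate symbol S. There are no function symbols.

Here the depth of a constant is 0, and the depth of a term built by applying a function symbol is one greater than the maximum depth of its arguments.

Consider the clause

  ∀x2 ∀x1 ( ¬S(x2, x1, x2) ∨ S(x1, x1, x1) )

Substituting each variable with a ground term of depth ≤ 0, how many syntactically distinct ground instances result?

Ground terms of depth ≤ 0:
  With no function symbols every ground term is a constant, so there are exactly 3 ground terms at every depth bound.
  N_0 = 3
  Explicitly: w, u, v.
So there are 3 ground terms available for substitution.
Each of x2, x1 ranges independently over the available ground terms, and distinct assignments produce distinct instances.
Number of ground instances = 3^2 = 9.

9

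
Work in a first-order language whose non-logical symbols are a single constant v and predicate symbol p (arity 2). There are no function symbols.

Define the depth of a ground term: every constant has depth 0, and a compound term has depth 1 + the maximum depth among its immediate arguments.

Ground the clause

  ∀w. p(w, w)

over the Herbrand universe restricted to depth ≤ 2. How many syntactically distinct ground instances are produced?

Ground terms of depth ≤ 2:
  With no function symbols every ground term is a constant, so there is exactly 1 ground term at every depth bound.
  N_0 = 1
  N_1 = 1
  N_2 = 1
  Explicitly: v.
So there is exactly 1 ground term available for substitution.
The clause has 1 distinct variable (w), which appears in the body. In the free term algebra distinct substitutions yield syntactically distinct ground instances.
Number of ground instances = 1.

1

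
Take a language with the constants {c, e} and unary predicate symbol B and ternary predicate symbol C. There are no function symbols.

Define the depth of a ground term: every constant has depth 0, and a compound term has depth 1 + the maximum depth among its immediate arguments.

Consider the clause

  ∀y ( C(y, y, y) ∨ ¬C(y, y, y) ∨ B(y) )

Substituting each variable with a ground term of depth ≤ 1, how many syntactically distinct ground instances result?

2

Ground terms of depth ≤ 1:
  With no function symbols every ground term is a constant, so there are exactly 2 ground terms at every depth bound.
  N_0 = 2
  N_1 = 2
  Explicitly: c, e.
So there are 2 ground terms available for substitution.
There is 1 variable to instantiate (y),  occurring in at least one literal, so different choices give different ground instances.
Number of ground instances = 2.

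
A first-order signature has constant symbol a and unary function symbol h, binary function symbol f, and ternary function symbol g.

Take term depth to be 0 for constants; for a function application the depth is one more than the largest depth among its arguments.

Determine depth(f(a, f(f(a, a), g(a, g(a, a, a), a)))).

depth(f(a, a)) = 1 + max(0, 0) = 1
depth(g(a, a, a)) = 1 + max(0, 0, 0) = 1
depth(g(a, g(a, a, a), a)) = 1 + max(0, 1, 0) = 2
depth(f(f(a, a), g(a, g(a, a, a), a))) = 1 + max(1, 2) = 3
depth(f(a, f(f(a, a), g(a, g(a, a, a), a)))) = 1 + max(0, 3) = 4

4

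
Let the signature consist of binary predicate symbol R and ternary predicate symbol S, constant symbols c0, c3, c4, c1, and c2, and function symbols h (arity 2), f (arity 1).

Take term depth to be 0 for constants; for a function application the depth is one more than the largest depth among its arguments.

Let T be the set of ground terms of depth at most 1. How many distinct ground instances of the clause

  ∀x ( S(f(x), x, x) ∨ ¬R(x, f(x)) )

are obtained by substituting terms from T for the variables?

35

Ground terms of depth ≤ 1:
  Count level by level. With function symbols h/2, f/1, the terms of depth ≤ k are the 5 constants together with each function applied to depth-≤(k−1) tuples, so N_k = 5 + N_{k-1}^2 + N_{k-1}.
  N_0 = 5
  N_1 = 5 + 5^2 + 5 = 35
So there are 35 ground terms available for substitution.
The variable x ranges independently over the available ground terms, and distinct assignments produce distinct instances.
Number of ground instances = 35.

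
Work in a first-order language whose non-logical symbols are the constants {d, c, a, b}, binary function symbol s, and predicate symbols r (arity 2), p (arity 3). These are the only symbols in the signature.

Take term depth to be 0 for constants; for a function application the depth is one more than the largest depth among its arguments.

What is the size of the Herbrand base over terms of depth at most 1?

8400

First count ground terms of depth ≤ 1.
Let N_k count ground terms of depth at most k. Each non-constant term of depth ≤ k is some function symbol applied to depth-≤(k−1) arguments, giving N_k = 4 + N_{k-1}^2.
N_0 = 4
N_1 = 4 + 4^2 = 20
So |H| = 20.
A ground atom is a predicate applied to a tuple of terms from H, so the count is the sum over predicates of |H|^arity:
  r: 20^2 = 400;  p: 20^3 = 8000
Total ground atoms: 400 + 8000 = 8400.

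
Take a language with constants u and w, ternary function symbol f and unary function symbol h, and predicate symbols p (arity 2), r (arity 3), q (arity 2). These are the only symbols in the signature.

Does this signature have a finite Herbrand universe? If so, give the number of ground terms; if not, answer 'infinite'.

The signature has at least one function symbol (f, arity 3) and at least one constant (u).
Iterating f gives infinitely many distinct ground terms: u, f(u, u, u), f(f(u, u, u), f(u, u, u), f(u, u, u)), ...
So the Herbrand universe is infinite.

infinite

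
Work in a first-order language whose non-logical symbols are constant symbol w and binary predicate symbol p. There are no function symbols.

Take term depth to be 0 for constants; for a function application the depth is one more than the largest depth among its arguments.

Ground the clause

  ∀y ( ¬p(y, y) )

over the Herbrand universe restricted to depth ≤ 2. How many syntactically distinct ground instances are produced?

Ground terms of depth ≤ 2:
  With no function symbols every ground term is a constant, so there is exactly 1 ground term at every depth bound.
  N_0 = 1
  N_1 = 1
  N_2 = 1
So there is exactly 1 ground term available for substitution.
The body mentions the single quantified variable y; since ground terms form a free algebra, no two substitutions collapse to the same formula.
Number of ground instances = 1.

1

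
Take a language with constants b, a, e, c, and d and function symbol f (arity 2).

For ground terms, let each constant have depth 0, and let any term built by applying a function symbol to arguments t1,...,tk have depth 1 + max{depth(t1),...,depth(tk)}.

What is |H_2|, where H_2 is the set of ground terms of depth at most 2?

Let N_k count ground terms of depth at most k. Each non-constant term of depth ≤ k is some function symbol applied to depth-≤(k−1) arguments, giving N_k = 5 + N_{k-1}^2.
N_0 = 5
N_1 = 5 + 5^2 = 30
N_2 = 5 + 30^2 = 905

905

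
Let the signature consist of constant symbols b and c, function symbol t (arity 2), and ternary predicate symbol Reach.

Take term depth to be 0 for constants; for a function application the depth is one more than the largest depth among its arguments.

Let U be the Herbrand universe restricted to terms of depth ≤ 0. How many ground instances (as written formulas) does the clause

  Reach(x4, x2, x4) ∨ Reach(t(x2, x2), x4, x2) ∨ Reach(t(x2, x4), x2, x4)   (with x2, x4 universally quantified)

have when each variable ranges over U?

4

Ground terms of depth ≤ 0:
  Write N_k for the number of ground terms of depth ≤ k. A term of depth ≤ k is either a constant or a function symbol applied to arguments of depth ≤ k−1, so N_k = 2 + N_{k-1}^2.
  N_0 = 2
So there are 2 ground terms available for substitution.
The body mentions every one of the 2 quantified variables; since ground terms form a free algebra, no two substitutions collapse to the same formula.
Number of ground instances = 2^2 = 4.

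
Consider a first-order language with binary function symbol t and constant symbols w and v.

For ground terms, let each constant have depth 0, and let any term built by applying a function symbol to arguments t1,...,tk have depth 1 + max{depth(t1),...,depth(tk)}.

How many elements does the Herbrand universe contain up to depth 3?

Count level by level. With function symbols t/2, the terms of depth ≤ k are the 2 constants together with each function applied to depth-≤(k−1) tuples, so N_k = 2 + N_{k-1}^2.
N_0 = 2
N_1 = 2 + 2^2 = 6
N_2 = 2 + 6^2 = 38
N_3 = 2 + 38^2 = 1446

1446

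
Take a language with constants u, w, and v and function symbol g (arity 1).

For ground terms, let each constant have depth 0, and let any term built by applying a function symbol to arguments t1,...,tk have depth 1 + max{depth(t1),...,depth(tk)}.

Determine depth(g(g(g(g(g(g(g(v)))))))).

7

depth(g(v)) = 1 + depth(v) = 1 + 0 = 1
depth(g(g(v))) = 1 + depth(g(v)) = 1 + 1 = 2
depth(g(g(g(v)))) = 1 + depth(g(g(v))) = 1 + 2 = 3
depth(g(g(g(g(v))))) = 1 + depth(g(g(g(v)))) = 1 + 3 = 4
depth(g(g(g(g(g(v)))))) = 1 + depth(g(g(g(g(v))))) = 1 + 4 = 5
depth(g(g(g(g(g(g(v))))))) = 1 + depth(g(g(g(g(g(v)))))) = 1 + 5 = 6
depth(g(g(g(g(g(g(g(v)))))))) = 1 + depth(g(g(g(g(g(g(v))))))) = 1 + 6 = 7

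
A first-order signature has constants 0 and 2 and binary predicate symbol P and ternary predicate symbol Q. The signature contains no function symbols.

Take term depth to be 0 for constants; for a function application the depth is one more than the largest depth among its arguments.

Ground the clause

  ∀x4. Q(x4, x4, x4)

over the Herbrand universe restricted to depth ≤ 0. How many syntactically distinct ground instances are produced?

Ground terms of depth ≤ 0:
  With no function symbols every ground term is a constant, so there are exactly 2 ground terms at every depth bound.
  N_0 = 2
  Explicitly: 0, 2.
So there are 2 ground terms available for substitution.
The variable x4 ranges independently over the available ground terms, and distinct assignments produce distinct instances.
Number of ground instances = 2.

2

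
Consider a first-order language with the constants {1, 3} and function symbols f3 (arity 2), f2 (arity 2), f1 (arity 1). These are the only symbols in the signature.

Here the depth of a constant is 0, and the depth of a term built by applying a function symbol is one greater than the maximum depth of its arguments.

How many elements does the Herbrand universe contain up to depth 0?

Let N_k = |{terms of depth ≤ k}|. Then N_0 = 2 and N_k = 2 + N_{k-1}^2 + N_{k-1}^2 + N_{k-1} for k ≥ 1 (one summand per function symbol, arity giving the exponent).
N_0 = 2
Explicitly: 1, 3.

2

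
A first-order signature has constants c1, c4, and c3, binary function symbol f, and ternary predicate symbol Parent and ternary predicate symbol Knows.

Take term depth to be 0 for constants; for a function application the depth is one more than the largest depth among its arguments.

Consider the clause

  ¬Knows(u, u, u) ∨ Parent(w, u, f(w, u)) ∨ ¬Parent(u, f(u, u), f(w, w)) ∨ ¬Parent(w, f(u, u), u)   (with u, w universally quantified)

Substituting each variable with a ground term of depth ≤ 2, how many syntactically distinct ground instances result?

Ground terms of depth ≤ 2:
  Let N_k = |{terms of depth ≤ k}|. Then N_0 = 3 and N_k = 3 + N_{k-1}^2 for k ≥ 1 (one summand per function symbol, arity giving the exponent).
  N_0 = 3
  N_1 = 3 + 3^2 = 12
  N_2 = 3 + 12^2 = 147
So there are 147 ground terms available for substitution.
There are 2 variables to instantiate (u, w), each occurring in at least one literal, so different choices give different ground instances.
Number of ground instances = 147^2 = 21609.

21609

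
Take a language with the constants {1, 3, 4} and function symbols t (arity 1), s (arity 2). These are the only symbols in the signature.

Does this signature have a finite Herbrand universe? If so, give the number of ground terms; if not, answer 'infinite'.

infinite

The signature has at least one function symbol (t, arity 1) and at least one constant (1).
Iterating t gives infinitely many distinct ground terms: 1, t(1), t(t(1)), ...
So the Herbrand universe is infinite.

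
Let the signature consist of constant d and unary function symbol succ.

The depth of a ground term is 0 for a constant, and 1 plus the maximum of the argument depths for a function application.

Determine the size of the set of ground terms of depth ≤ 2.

Let N_k = |{terms of depth ≤ k}|. Then N_0 = 1 and N_k = 1 + N_{k-1} for k ≥ 1 (one summand per function symbol, arity giving the exponent).
N_0 = 1
N_1 = 1 + 1 = 2
N_2 = 1 + 2 = 3
Explicitly: d, succ(d), succ(succ(d)).

3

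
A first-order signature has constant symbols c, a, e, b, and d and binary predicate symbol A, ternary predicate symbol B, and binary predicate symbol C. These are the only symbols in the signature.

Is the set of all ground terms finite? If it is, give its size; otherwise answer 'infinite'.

There are no function symbols, so every ground term is one of the 5 constants.
The Herbrand universe is {c, a, e, b, d}, which is finite with 5 elements.

5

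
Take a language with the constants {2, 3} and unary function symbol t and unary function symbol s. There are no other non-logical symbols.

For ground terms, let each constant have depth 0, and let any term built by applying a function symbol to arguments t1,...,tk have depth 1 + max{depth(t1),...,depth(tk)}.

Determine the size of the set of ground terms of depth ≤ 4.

62

Let N_k = |{terms of depth ≤ k}|. Then N_0 = 2 and N_k = 2 + N_{k-1} + N_{k-1} for k ≥ 1 (one summand per function symbol, arity giving the exponent).
N_0 = 2
N_1 = 2 + 2 + 2 = 6
N_2 = 2 + 6 + 6 = 14
N_3 = 2 + 14 + 14 = 30
N_4 = 2 + 30 + 30 = 62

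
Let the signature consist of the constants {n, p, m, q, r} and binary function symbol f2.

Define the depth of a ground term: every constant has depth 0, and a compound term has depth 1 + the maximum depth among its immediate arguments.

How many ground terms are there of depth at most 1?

30

Let N_k = |{terms of depth ≤ k}|. Then N_0 = 5 and N_k = 5 + N_{k-1}^2 for k ≥ 1 (one summand per function symbol, arity giving the exponent).
N_0 = 5
N_1 = 5 + 5^2 = 30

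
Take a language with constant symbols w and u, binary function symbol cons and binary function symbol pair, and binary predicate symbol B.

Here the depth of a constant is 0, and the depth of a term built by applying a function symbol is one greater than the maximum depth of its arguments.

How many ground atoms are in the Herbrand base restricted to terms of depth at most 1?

100

First count ground terms of depth ≤ 1.
Let N_k = |{terms of depth ≤ k}|. Then N_0 = 2 and N_k = 2 + N_{k-1}^2 + N_{k-1}^2 for k ≥ 1 (one summand per function symbol, arity giving the exponent).
N_0 = 2
N_1 = 2 + 2^2 + 2^2 = 10
Explicitly: w, u, cons(w, w), cons(w, u), cons(u, w), cons(u, u), pair(w, w), pair(w, u), pair(u, w), pair(u, u).
So |H| = 10.
For each predicate symbol, the number of ground atoms is |H| raised to its arity; summing:
  B: 10^2 = 100
Total ground atoms: 100.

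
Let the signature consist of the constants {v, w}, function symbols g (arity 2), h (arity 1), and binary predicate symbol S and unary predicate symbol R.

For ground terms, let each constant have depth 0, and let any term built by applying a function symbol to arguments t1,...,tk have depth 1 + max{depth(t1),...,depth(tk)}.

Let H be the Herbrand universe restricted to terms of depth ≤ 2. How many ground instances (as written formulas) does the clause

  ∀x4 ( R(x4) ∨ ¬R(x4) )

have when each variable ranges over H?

74

Ground terms of depth ≤ 2:
  Let N_k = |{terms of depth ≤ k}|. Then N_0 = 2 and N_k = 2 + N_{k-1}^2 + N_{k-1} for k ≥ 1 (one summand per function symbol, arity giving the exponent).
  N_0 = 2
  N_1 = 2 + 2^2 + 2 = 8
  N_2 = 2 + 8^2 + 8 = 74
So there are 74 ground terms available for substitution.
There is 1 variable to instantiate (x4),  occurring in at least one literal, so different choices give different ground instances.
Number of ground instances = 74.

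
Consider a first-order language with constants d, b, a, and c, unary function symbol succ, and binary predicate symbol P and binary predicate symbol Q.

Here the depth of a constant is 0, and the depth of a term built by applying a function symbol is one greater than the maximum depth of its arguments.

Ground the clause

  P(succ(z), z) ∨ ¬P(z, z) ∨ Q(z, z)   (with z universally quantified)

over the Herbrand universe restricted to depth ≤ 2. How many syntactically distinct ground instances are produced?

Ground terms of depth ≤ 2:
  If N_k denotes the number of depth-≤k ground terms, the 4 constants give N_0 = 4, and each function symbol of arity r contributes N_{k-1}^r new terms at level k: N_k = 4 + N_{k-1}.
  N_0 = 4
  N_1 = 4 + 4 = 8
  N_2 = 4 + 8 = 12
  Explicitly: d, b, a, c, succ(d), succ(b), succ(a), succ(c), succ(succ(d)), succ(succ(b)), succ(succ(a)), succ(succ(c)).
So there are 12 ground terms available for substitution.
The clause has 1 distinct variable (z), which appears in the body. In the free term algebra distinct substitutions yield syntactically distinct ground instances.
Number of ground instances = 12.

12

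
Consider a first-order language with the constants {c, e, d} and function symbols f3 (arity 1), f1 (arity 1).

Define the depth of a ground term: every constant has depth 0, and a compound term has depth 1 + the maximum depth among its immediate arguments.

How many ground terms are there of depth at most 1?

Write N_k for the number of ground terms of depth ≤ k. A term of depth ≤ k is either a constant or a function symbol applied to arguments of depth ≤ k−1, so N_k = 3 + N_{k-1} + N_{k-1}.
N_0 = 3
N_1 = 3 + 3 + 3 = 9
Explicitly: c, e, d, f3(c), f3(e), f3(d), f1(c), f1(e), f1(d).

9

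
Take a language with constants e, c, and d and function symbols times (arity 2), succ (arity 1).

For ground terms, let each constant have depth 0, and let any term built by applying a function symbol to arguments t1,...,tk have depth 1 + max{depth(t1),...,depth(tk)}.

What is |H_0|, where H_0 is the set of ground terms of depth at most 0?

3

Count level by level. With function symbols times/2, succ/1, the terms of depth ≤ k are the 3 constants together with each function applied to depth-≤(k−1) tuples, so N_k = 3 + N_{k-1}^2 + N_{k-1}.
N_0 = 3
Explicitly: e, c, d.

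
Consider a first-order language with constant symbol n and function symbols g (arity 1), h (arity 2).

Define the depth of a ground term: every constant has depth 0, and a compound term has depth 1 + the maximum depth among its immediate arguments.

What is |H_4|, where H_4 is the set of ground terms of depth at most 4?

Write N_k for the number of ground terms of depth ≤ k. A term of depth ≤ k is either a constant or a function symbol applied to arguments of depth ≤ k−1, so N_k = 1 + N_{k-1} + N_{k-1}^2.
N_0 = 1
N_1 = 1 + 1 + 1^2 = 3
N_2 = 1 + 3 + 3^2 = 13
N_3 = 1 + 13 + 13^2 = 183
N_4 = 1 + 183 + 183^2 = 33673

33673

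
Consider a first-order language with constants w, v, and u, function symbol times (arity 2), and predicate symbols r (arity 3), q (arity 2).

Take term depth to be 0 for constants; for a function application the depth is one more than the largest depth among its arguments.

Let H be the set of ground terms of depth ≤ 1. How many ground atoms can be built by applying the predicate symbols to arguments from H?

First count ground terms of depth ≤ 1.
Write N_k for the number of ground terms of depth ≤ k. A term of depth ≤ k is either a constant or a function symbol applied to arguments of depth ≤ k−1, so N_k = 3 + N_{k-1}^2.
N_0 = 3
N_1 = 3 + 3^2 = 12
Explicitly: w, v, u, times(w, w), times(w, v), times(w, u), times(v, w), times(v, v), times(v, u), times(u, w), times(u, v), times(u, u).
So |H| = 12.
Each predicate of arity r yields |H|^r ground atoms (one per choice of an r-tuple from H):
  r: 12^3 = 1728;  q: 12^2 = 144
Total ground atoms: 1728 + 144 = 1872.

1872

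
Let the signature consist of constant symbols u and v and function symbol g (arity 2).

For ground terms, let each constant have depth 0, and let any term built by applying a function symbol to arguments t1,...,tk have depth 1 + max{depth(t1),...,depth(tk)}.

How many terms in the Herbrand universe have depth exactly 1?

If N_k denotes the number of depth-≤k ground terms, the 2 constants give N_0 = 2, and each function symbol of arity r contributes N_{k-1}^r new terms at level k: N_k = 2 + N_{k-1}^2.
N_0 = 2
N_1 = 2 + 2^2 = 6
Terms of depth exactly 1: N_1 − N_0 = 6 − 2 = 4.

4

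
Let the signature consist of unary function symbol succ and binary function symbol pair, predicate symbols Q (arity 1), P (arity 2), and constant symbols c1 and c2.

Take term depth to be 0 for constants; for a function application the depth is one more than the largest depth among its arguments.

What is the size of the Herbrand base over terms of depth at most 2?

5550

First count ground terms of depth ≤ 2.
Let N_k count ground terms of depth at most k. Each non-constant term of depth ≤ k is some function symbol applied to depth-≤(k−1) arguments, giving N_k = 2 + N_{k-1} + N_{k-1}^2.
N_0 = 2
N_1 = 2 + 2 + 2^2 = 8
N_2 = 2 + 8 + 8^2 = 74
So |H| = 74.
For each predicate symbol, the number of ground atoms is |H| raised to its arity; summing:
  Q: 74;  P: 74^2 = 5476
Total ground atoms: 74 + 5476 = 5550.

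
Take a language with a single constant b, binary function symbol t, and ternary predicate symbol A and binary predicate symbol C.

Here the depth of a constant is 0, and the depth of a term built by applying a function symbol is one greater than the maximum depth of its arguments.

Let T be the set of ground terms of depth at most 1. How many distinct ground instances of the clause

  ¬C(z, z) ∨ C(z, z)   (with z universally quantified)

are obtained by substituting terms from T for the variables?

Ground terms of depth ≤ 1:
  If N_k denotes the number of depth-≤k ground terms, the 1 constant gives N_0 = 1, and each function symbol of arity r contributes N_{k-1}^r new terms at level k: N_k = 1 + N_{k-1}^2.
  N_0 = 1
  N_1 = 1 + 1^2 = 2
  Explicitly: b, t(b, b).
So there are 2 ground terms available for substitution.
The clause has 1 distinct variable (z), which appears in the body. In the free term algebra distinct substitutions yield syntactically distinct ground instances.
Number of ground instances = 2.

2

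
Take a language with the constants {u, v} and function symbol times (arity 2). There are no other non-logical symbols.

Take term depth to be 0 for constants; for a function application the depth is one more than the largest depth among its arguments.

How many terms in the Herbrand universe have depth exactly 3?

1408

Let N_k count ground terms of depth at most k. Each non-constant term of depth ≤ k is some function symbol applied to depth-≤(k−1) arguments, giving N_k = 2 + N_{k-1}^2.
N_0 = 2
N_1 = 2 + 2^2 = 6
N_2 = 2 + 6^2 = 38
N_3 = 2 + 38^2 = 1446
Terms of depth exactly 3: N_3 − N_2 = 1446 − 38 = 1408.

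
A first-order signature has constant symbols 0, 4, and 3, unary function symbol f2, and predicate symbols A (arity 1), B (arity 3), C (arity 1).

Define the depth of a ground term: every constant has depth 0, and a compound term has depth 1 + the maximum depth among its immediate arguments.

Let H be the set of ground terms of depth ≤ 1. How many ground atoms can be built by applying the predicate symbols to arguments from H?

228

First count ground terms of depth ≤ 1.
Count level by level. With function symbols f2/1, the terms of depth ≤ k are the 3 constants together with each function applied to depth-≤(k−1) tuples, so N_k = 3 + N_{k-1}.
N_0 = 3
N_1 = 3 + 3 = 6
Explicitly: 0, 4, 3, f2(0), f2(4), f2(3).
So |H| = 6.
Each predicate of arity r yields |H|^r ground atoms (one per choice of an r-tuple from H):
  A: 6;  B: 6^3 = 216;  C: 6
Total ground atoms: 6 + 216 + 6 = 228.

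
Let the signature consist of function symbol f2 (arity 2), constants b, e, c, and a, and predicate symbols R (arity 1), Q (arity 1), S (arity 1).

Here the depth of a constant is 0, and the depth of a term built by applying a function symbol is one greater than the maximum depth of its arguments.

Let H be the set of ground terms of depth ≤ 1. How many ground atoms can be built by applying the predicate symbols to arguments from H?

60

First count ground terms of depth ≤ 1.
Write N_k for the number of ground terms of depth ≤ k. A term of depth ≤ k is either a constant or a function symbol applied to arguments of depth ≤ k−1, so N_k = 4 + N_{k-1}^2.
N_0 = 4
N_1 = 4 + 4^2 = 20
So |H| = 20.
A ground atom is a predicate applied to a tuple of terms from H, so the count is the sum over predicates of |H|^arity:
  R: 20;  Q: 20;  S: 20
Total ground atoms: 20 + 20 + 20 = 60.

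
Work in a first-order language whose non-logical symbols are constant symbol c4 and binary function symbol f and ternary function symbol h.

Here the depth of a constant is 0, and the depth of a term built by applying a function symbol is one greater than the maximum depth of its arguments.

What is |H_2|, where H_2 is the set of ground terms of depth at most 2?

37

Let N_k count ground terms of depth at most k. Each non-constant term of depth ≤ k is some function symbol applied to depth-≤(k−1) arguments, giving N_k = 1 + N_{k-1}^2 + N_{k-1}^3.
N_0 = 1
N_1 = 1 + 1^2 + 1^3 = 3
N_2 = 1 + 3^2 + 3^3 = 37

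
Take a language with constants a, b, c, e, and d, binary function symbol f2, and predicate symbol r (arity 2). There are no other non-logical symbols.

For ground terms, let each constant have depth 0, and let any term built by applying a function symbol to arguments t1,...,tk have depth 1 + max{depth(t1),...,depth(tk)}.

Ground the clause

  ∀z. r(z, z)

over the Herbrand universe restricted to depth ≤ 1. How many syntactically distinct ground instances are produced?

Ground terms of depth ≤ 1:
  Let N_k = |{terms of depth ≤ k}|. Then N_0 = 5 and N_k = 5 + N_{k-1}^2 for k ≥ 1 (one summand per function symbol, arity giving the exponent).
  N_0 = 5
  N_1 = 5 + 5^2 = 30
So there are 30 ground terms available for substitution.
The variable z ranges independently over the available ground terms, and distinct assignments produce distinct instances.
Number of ground instances = 30.

30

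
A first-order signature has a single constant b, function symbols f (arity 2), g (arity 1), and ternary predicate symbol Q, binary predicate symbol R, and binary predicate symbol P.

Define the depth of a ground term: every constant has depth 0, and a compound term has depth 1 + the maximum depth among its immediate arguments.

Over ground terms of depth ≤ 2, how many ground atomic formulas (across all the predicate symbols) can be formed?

First count ground terms of depth ≤ 2.
If N_k denotes the number of depth-≤k ground terms, the 1 constant gives N_0 = 1, and each function symbol of arity r contributes N_{k-1}^r new terms at level k: N_k = 1 + N_{k-1}^2 + N_{k-1}.
N_0 = 1
N_1 = 1 + 1^2 + 1 = 3
N_2 = 1 + 3^2 + 3 = 13
So |H| = 13.
For each predicate symbol, the number of ground atoms is |H| raised to its arity; summing:
  Q: 13^3 = 2197;  R: 13^2 = 169;  P: 13^2 = 169
Total ground atoms: 2197 + 169 + 169 = 2535.

2535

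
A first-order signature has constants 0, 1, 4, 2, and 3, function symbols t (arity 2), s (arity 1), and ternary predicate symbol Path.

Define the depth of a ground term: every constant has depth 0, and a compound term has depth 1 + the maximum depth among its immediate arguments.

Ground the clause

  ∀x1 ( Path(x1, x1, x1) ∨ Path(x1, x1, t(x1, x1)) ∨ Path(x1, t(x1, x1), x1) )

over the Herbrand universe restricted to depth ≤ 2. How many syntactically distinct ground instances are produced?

Ground terms of depth ≤ 2:
  Let N_k count ground terms of depth at most k. Each non-constant term of depth ≤ k is some function symbol applied to depth-≤(k−1) arguments, giving N_k = 5 + N_{k-1}^2 + N_{k-1}.
  N_0 = 5
  N_1 = 5 + 5^2 + 5 = 35
  N_2 = 5 + 35^2 + 35 = 1265
So there are 1265 ground terms available for substitution.
There is 1 variable to instantiate (x1),  occurring in at least one literal, so different choices give different ground instances.
Number of ground instances = 1265.

1265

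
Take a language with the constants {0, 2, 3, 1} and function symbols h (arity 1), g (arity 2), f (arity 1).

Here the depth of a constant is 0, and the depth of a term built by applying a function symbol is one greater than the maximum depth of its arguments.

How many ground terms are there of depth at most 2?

Let N_k count ground terms of depth at most k. Each non-constant term of depth ≤ k is some function symbol applied to depth-≤(k−1) arguments, giving N_k = 4 + N_{k-1} + N_{k-1}^2 + N_{k-1}.
N_0 = 4
N_1 = 4 + 4 + 4^2 + 4 = 28
N_2 = 4 + 28 + 28^2 + 28 = 844

844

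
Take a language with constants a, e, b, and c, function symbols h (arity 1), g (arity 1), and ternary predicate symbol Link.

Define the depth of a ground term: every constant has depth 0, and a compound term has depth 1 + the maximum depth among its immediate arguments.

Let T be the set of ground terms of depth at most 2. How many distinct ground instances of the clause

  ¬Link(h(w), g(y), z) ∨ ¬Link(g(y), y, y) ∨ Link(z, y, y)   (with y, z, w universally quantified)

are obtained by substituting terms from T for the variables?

Ground terms of depth ≤ 2:
  If N_k denotes the number of depth-≤k ground terms, the 4 constants give N_0 = 4, and each function symbol of arity r contributes N_{k-1}^r new terms at level k: N_k = 4 + N_{k-1} + N_{k-1}.
  N_0 = 4
  N_1 = 4 + 4 + 4 = 12
  N_2 = 4 + 12 + 12 = 28
So there are 28 ground terms available for substitution.
Each of y, z, w ranges independently over the available ground terms, and distinct assignments produce distinct instances.
Number of ground instances = 28^3 = 21952.

21952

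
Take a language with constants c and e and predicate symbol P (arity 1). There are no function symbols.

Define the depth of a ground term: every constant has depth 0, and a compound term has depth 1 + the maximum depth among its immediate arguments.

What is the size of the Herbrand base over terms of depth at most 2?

2

First count ground terms of depth ≤ 2.
With no function symbols every ground term is a constant, so there are exactly 2 ground terms at every depth bound.
N_0 = 2
N_1 = 2
N_2 = 2
Explicitly: c, e.
So |H| = 2.
For each predicate symbol, the number of ground atoms is |H| raised to its arity; summing:
  P: 2
Total ground atoms: 2.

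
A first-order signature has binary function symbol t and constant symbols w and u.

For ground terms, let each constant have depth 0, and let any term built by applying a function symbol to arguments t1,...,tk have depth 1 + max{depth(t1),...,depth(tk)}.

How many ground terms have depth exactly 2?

Write N_k for the number of ground terms of depth ≤ k. A term of depth ≤ k is either a constant or a function symbol applied to arguments of depth ≤ k−1, so N_k = 2 + N_{k-1}^2.
N_0 = 2
N_1 = 2 + 2^2 = 6
N_2 = 2 + 6^2 = 38
Terms of depth exactly 2: N_2 − N_1 = 38 − 6 = 32.

32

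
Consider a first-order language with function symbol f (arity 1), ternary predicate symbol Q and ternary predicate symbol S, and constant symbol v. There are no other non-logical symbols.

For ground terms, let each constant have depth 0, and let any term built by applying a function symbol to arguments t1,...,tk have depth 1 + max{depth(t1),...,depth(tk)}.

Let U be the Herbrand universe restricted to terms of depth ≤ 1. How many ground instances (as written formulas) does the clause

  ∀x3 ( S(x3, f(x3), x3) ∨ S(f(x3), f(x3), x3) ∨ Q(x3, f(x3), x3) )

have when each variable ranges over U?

2

Ground terms of depth ≤ 1:
  If N_k denotes the number of depth-≤k ground terms, the 1 constant gives N_0 = 1, and each function symbol of arity r contributes N_{k-1}^r new terms at level k: N_k = 1 + N_{k-1}.
  N_0 = 1
  N_1 = 1 + 1 = 2
  Explicitly: v, f(v).
So there are 2 ground terms available for substitution.
The clause has 1 distinct variable (x3), which appears in the body. In the free term algebra distinct substitutions yield syntactically distinct ground instances.
Number of ground instances = 2.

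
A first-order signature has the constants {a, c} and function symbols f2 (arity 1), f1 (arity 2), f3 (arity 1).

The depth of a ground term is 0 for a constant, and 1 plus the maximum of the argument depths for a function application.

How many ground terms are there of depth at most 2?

Let N_k count ground terms of depth at most k. Each non-constant term of depth ≤ k is some function symbol applied to depth-≤(k−1) arguments, giving N_k = 2 + N_{k-1} + N_{k-1}^2 + N_{k-1}.
N_0 = 2
N_1 = 2 + 2 + 2^2 + 2 = 10
N_2 = 2 + 10 + 10^2 + 10 = 122

122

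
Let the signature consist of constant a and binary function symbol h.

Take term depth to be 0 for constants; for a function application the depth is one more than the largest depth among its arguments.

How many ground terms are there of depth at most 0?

1

Let N_k = |{terms of depth ≤ k}|. Then N_0 = 1 and N_k = 1 + N_{k-1}^2 for k ≥ 1 (one summand per function symbol, arity giving the exponent).
N_0 = 1
Explicitly: a.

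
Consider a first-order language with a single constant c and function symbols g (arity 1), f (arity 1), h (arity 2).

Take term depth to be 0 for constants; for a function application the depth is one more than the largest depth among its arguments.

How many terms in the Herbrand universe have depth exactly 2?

Let N_k count ground terms of depth at most k. Each non-constant term of depth ≤ k is some function symbol applied to depth-≤(k−1) arguments, giving N_k = 1 + N_{k-1} + N_{k-1} + N_{k-1}^2.
N_0 = 1
N_1 = 1 + 1 + 1 + 1^2 = 4
N_2 = 1 + 4 + 4 + 4^2 = 25
Terms of depth exactly 2: N_2 − N_1 = 25 − 4 = 21.

21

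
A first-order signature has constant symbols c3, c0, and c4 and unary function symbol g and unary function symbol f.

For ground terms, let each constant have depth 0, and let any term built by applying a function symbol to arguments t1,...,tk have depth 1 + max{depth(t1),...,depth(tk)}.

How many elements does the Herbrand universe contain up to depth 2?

Count level by level. With function symbols g/1, f/1, the terms of depth ≤ k are the 3 constants together with each function applied to depth-≤(k−1) tuples, so N_k = 3 + N_{k-1} + N_{k-1}.
N_0 = 3
N_1 = 3 + 3 + 3 = 9
N_2 = 3 + 9 + 9 = 21

21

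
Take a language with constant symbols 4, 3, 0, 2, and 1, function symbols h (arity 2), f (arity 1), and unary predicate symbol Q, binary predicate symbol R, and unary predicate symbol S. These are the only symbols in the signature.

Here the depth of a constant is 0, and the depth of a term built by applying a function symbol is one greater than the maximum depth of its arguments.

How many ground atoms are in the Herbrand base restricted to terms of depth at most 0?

First count ground terms of depth ≤ 0.
Let N_k count ground terms of depth at most k. Each non-constant term of depth ≤ k is some function symbol applied to depth-≤(k−1) arguments, giving N_k = 5 + N_{k-1}^2 + N_{k-1}.
N_0 = 5
So |H| = 5.
A ground atom is a predicate applied to a tuple of terms from H, so the count is the sum over predicates of |H|^arity:
  Q: 5;  R: 5^2 = 25;  S: 5
Total ground atoms: 5 + 25 + 5 = 35.

35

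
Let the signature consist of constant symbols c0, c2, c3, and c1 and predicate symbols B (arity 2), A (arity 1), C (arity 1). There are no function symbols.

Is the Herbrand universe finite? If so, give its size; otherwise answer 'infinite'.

4

There are no function symbols, so every ground term is one of the 4 constants.
The Herbrand universe is {c0, c2, c3, c1}, which is finite with 4 elements.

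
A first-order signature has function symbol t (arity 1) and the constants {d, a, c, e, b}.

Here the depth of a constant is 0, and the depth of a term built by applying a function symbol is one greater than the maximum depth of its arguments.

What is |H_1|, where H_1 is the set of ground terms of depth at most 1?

10

Write N_k for the number of ground terms of depth ≤ k. A term of depth ≤ k is either a constant or a function symbol applied to arguments of depth ≤ k−1, so N_k = 5 + N_{k-1}.
N_0 = 5
N_1 = 5 + 5 = 10
Explicitly: d, a, c, e, b, t(d), t(a), t(c), t(e), t(b).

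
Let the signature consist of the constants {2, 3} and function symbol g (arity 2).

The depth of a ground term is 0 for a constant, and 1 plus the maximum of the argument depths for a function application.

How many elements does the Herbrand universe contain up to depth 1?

6

Write N_k for the number of ground terms of depth ≤ k. A term of depth ≤ k is either a constant or a function symbol applied to arguments of depth ≤ k−1, so N_k = 2 + N_{k-1}^2.
N_0 = 2
N_1 = 2 + 2^2 = 6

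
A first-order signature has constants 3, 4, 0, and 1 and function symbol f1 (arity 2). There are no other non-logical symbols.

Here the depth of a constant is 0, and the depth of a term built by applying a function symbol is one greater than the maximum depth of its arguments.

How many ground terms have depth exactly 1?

If N_k denotes the number of depth-≤k ground terms, the 4 constants give N_0 = 4, and each function symbol of arity r contributes N_{k-1}^r new terms at level k: N_k = 4 + N_{k-1}^2.
N_0 = 4
N_1 = 4 + 4^2 = 20
Terms of depth exactly 1: N_1 − N_0 = 20 − 4 = 16.

16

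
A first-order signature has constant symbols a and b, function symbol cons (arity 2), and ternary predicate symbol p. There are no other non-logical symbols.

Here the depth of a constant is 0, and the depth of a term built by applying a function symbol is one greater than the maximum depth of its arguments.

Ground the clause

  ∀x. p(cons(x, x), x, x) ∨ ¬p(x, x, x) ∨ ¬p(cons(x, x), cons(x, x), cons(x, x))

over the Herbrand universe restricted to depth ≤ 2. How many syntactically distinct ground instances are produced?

38

Ground terms of depth ≤ 2:
  If N_k denotes the number of depth-≤k ground terms, the 2 constants give N_0 = 2, and each function symbol of arity r contributes N_{k-1}^r new terms at level k: N_k = 2 + N_{k-1}^2.
  N_0 = 2
  N_1 = 2 + 2^2 = 6
  N_2 = 2 + 6^2 = 38
So there are 38 ground terms available for substitution.
There is 1 variable to instantiate (x),  occurring in at least one literal, so different choices give different ground instances.
Number of ground instances = 38.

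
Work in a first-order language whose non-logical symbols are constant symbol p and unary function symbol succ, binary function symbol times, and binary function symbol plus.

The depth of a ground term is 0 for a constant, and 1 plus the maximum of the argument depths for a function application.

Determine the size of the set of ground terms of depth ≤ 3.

2776

Write N_k for the number of ground terms of depth ≤ k. A term of depth ≤ k is either a constant or a function symbol applied to arguments of depth ≤ k−1, so N_k = 1 + N_{k-1} + N_{k-1}^2 + N_{k-1}^2.
N_0 = 1
N_1 = 1 + 1 + 1^2 + 1^2 = 4
N_2 = 1 + 4 + 4^2 + 4^2 = 37
N_3 = 1 + 37 + 37^2 + 37^2 = 2776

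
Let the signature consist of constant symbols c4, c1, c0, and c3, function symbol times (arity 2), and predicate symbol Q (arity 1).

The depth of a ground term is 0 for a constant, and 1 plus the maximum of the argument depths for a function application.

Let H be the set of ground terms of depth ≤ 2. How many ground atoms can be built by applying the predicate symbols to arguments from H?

404

First count ground terms of depth ≤ 2.
Let N_k = |{terms of depth ≤ k}|. Then N_0 = 4 and N_k = 4 + N_{k-1}^2 for k ≥ 1 (one summand per function symbol, arity giving the exponent).
N_0 = 4
N_1 = 4 + 4^2 = 20
N_2 = 4 + 20^2 = 404
So |H| = 404.
Ground atoms are formed by filling each argument slot of a predicate with a term from H, so an r-ary predicate gives |H|^r atoms:
  Q: 404
Total ground atoms: 404.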